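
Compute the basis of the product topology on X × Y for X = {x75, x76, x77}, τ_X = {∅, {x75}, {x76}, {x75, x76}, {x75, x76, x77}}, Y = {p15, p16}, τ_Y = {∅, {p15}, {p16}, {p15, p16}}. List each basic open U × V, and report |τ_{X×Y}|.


Basis B = {∅ × ∅, {x75} × {p15}, {x75} × {p16}, {x76} × {p15}, {x76} × {p16}, {x75} × {p15, p16}, {x75, x76} × {p15}, {x75, x76} × {p16}, {x76} × {p15, p16}, {x75, x76, x77} × {p15}, {x75, x76, x77} × {p16}, {x75, x76} × {p15, p16}, {x75, x76, x77} × {p15, p16}}; |τ_{X×Y}| = 25.

Enumerate products U × V with U ∈ τ_X, V ∈ τ_Y (deduplicated):
  ∅ × ∅ = {} (∅)
  {x75} × {p15} = {(x75,p15)}
  {x75} × {p16} = {(x75,p16)}
  {x76} × {p15} = {(x76,p15)}
  {x76} × {p16} = {(x76,p16)}
  {x75} × {p15, p16} = {(x75,p15), (x75,p16)}
  {x75, x76} × {p15} = {(x75,p15), (x76,p15)}
  {x75, x76} × {p16} = {(x75,p16), (x76,p16)}
  {x76} × {p15, p16} = {(x76,p15), (x76,p16)}
  {x75, x76, x77} × {p15} = {(x75,p15), (x76,p15), (x77,p15)}
  {x75, x76, x77} × {p16} = {(x75,p16), (x76,p16), (x77,p16)}
  {x75, x76} × {p15, p16} = {(x75,p15), (x75,p16), (x76,p15), (x76,p16)}
  {x75, x76, x77} × {p15, p16} = {(x75,p15), (x75,p16), (x76,p15), (x76,p16), (x77,p15), (x77,p16)}
These 13 distinct sets form the basis B.
Close under arbitrary unions to get τ_{X×Y}; counting gives |τ_{X×Y}| = 25.


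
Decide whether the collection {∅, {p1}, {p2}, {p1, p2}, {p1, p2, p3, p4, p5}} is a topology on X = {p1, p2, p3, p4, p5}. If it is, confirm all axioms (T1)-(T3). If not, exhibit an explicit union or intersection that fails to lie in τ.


τ IS a topology on X.

Axiom (T1): ∅ ∈ τ? Yes; X ∈ τ? Yes.
Axiom (T2/T3): check pairwise unions and intersections of members of τ.
All pairwise intersections and unions checked — each lies in τ. Therefore τ satisfies (T1), (T2), (T3): it IS a topology on X.


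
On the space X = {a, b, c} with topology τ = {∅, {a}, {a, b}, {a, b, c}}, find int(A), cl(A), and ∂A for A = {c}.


int(A) = ∅, cl(A) = {c}, ∂A = {c}.

Closed sets in (X, τ) are complements of opens:
  closed(X, τ) = {∅, {c}, {b, c}, {a, b, c}}.
int(A) = ⋃ {U ∈ τ : U ⊆ A}. Opens contained in A: ∅.
Taking the union of these: int(A) = ∅.
cl(A) = ⋂ {C closed : A ⊆ C}. Closed sets containing A: {c}, {b, c}, {a, b, c}.
Intersecting these: cl(A) = {c}.
∂A = cl(A) ∖ int(A) = {c} ∖ ∅ = {c}.


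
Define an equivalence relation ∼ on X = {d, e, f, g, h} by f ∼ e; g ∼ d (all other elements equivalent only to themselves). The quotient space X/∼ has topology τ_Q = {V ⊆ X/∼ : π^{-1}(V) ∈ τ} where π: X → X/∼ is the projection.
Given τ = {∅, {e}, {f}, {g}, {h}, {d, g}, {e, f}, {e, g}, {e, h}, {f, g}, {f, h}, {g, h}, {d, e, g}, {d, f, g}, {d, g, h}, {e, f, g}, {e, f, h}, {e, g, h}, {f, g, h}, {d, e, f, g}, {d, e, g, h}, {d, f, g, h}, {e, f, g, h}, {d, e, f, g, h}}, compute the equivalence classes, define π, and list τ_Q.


X/∼ = {[d=g], [e=f], [h]}; |τ_Q| = 8.

Equivalence classes: [d=g], [e=f], [h].
Quotient map π: X → X/∼ sends d ↦ [d=g], e ↦ [e=f], f ↦ [e=f], g ↦ [d=g], h ↦ [h].
For each subset V ⊆ X/∼, compute π^{-1}(V) ⊆ X and check whether π^{-1}(V) ∈ τ. V is open in τ_Q iff π^{-1}(V) ∈ τ.
  V = {}: π^{-1}(V) = ∅ ∈ τ ✓.
  V = {[d=g]}: π^{-1}(V) = {d, g} ∈ τ ✓.
  V = {[e=f]}: π^{-1}(V) = {e, f} ∈ τ ✓.
  V = {[d=g], [e=f]}: π^{-1}(V) = {d, e, f, g} ∈ τ ✓.
  V = {[h]}: π^{-1}(V) = {h} ∈ τ ✓.
  V = {[d=g], [h]}: π^{-1}(V) = {d, g, h} ∈ τ ✓.
  V = {[e=f], [h]}: π^{-1}(V) = {e, f, h} ∈ τ ✓.
  V = {[d=g], [e=f], [h]}: π^{-1}(V) = {d, e, f, g, h} ∈ τ ✓.
Open sets in the quotient: τ_Q = {{}, {[d=g]}, {[e=f]}, {[d=g], [e=f]}, {[h]}, {[d=g], [h]}, {[e=f], [h]}, {[d=g], [e=f], [h]}} (8 elements).


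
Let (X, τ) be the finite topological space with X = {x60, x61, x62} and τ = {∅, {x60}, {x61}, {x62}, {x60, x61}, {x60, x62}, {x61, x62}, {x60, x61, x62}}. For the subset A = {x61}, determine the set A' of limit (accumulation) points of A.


A' = ∅

For each x ∈ X, list the open sets U ∈ τ with x ∈ U, then check whether U ∩ (A ∖ {x}) ≠ ∅ for every such U.
  x = x60: open {x60} ∋ x has {x60} ∩ (A ∖ {x60}) = ∅, so x is NOT a limit point.
  x = x61: open {x61} ∋ x has {x61} ∩ (A ∖ {x61}) = ∅, so x is NOT a limit point.
  x = x62: open {x62} ∋ x has {x62} ∩ (A ∖ {x62}) = ∅, so x is NOT a limit point.
Collecting: A' = ∅.


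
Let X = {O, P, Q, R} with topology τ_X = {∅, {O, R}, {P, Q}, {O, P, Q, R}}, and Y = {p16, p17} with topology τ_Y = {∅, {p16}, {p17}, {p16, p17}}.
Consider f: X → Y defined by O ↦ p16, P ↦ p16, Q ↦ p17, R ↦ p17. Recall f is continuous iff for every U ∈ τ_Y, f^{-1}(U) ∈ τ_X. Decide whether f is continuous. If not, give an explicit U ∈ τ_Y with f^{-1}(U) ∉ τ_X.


f is NOT continuous.

Compute f^{-1}(U) for each U ∈ τ_Y:
  U = ∅: f^{-1}(U) = ∅ ∈ τ_X ✓.
  U = {p16}: f^{-1}(U) = {O, P} ∉ τ_X ✗.
  U = {p17}: f^{-1}(U) = {Q, R} ∉ τ_X ✗.
  U = {p16, p17}: f^{-1}(U) = {O, P, Q, R} ∈ τ_X ✓.
Found U = {p16} with f^{-1}(U) = {O, P} not in τ_X. Therefore f is NOT continuous.


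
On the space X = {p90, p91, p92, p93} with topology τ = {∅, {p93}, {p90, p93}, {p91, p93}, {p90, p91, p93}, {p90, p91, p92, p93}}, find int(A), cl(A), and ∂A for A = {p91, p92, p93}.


int(A) = {p91, p93}, cl(A) = {p90, p91, p92, p93}, ∂A = {p90, p92}.

Closed sets in (X, τ) are complements of opens:
  closed(X, τ) = {∅, {p92}, {p90, p92}, {p91, p92}, {p90, p91, p92}, {p90, p91, p92, p93}}.
int(A) = ⋃ {U ∈ τ : U ⊆ A}. Opens contained in A: ∅, {p93}, {p91, p93}.
Taking the union of these: int(A) = {p91, p93}.
cl(A) = ⋂ {C closed : A ⊆ C}. Closed sets containing A: {p90, p91, p92, p93}.
Intersecting these: cl(A) = {p90, p91, p92, p93}.
∂A = cl(A) ∖ int(A) = {p90, p91, p92, p93} ∖ {p91, p93} = {p90, p92}.


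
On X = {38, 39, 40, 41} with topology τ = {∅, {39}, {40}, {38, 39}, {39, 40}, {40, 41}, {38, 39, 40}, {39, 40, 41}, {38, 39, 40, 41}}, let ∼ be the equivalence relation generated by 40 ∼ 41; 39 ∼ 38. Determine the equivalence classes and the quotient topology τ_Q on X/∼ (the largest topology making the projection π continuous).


X/∼ = {[38=39], [40=41]}; |τ_Q| = 4.

Equivalence classes: [38=39], [40=41].
Quotient map π: X → X/∼ sends 38 ↦ [38=39], 39 ↦ [38=39], 40 ↦ [40=41], 41 ↦ [40=41].
For each subset V ⊆ X/∼, compute π^{-1}(V) ⊆ X and check whether π^{-1}(V) ∈ τ. V is open in τ_Q iff π^{-1}(V) ∈ τ.
  V = {}: π^{-1}(V) = ∅ ∈ τ ✓.
  V = {[38=39]}: π^{-1}(V) = {38, 39} ∈ τ ✓.
  V = {[40=41]}: π^{-1}(V) = {40, 41} ∈ τ ✓.
  V = {[38=39], [40=41]}: π^{-1}(V) = {38, 39, 40, 41} ∈ τ ✓.
Open sets in the quotient: τ_Q = {{}, {[38=39]}, {[40=41]}, {[38=39], [40=41]}} (4 elements).


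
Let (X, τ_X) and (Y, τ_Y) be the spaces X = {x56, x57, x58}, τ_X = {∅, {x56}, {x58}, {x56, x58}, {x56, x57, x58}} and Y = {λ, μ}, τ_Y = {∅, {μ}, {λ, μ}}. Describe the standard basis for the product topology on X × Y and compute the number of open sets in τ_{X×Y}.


Basis B = {∅ × ∅, {x56} × {μ}, {x58} × {μ}, {x56} × {λ, μ}, {x56, x58} × {μ}, {x58} × {λ, μ}, {x56, x57, x58} × {μ}, {x56, x58} × {λ, μ}, {x56, x57, x58} × {λ, μ}}; |τ_{X×Y}| = 14.

Enumerate products U × V with U ∈ τ_X, V ∈ τ_Y (deduplicated):
  ∅ × ∅ = {} (∅)
  {x56} × {μ} = {(x56,μ)}
  {x58} × {μ} = {(x58,μ)}
  {x56} × {λ, μ} = {(x56,λ), (x56,μ)}
  {x56, x58} × {μ} = {(x56,μ), (x58,μ)}
  {x58} × {λ, μ} = {(x58,λ), (x58,μ)}
  {x56, x57, x58} × {μ} = {(x56,μ), (x57,μ), (x58,μ)}
  {x56, x58} × {λ, μ} = {(x56,λ), (x56,μ), (x58,λ), (x58,μ)}
  {x56, x57, x58} × {λ, μ} = {(x56,λ), (x56,μ), (x57,λ), (x57,μ), (x58,λ), (x58,μ)}
These 9 distinct sets form the basis B.
Close under arbitrary unions to get τ_{X×Y}; counting gives |τ_{X×Y}| = 14.


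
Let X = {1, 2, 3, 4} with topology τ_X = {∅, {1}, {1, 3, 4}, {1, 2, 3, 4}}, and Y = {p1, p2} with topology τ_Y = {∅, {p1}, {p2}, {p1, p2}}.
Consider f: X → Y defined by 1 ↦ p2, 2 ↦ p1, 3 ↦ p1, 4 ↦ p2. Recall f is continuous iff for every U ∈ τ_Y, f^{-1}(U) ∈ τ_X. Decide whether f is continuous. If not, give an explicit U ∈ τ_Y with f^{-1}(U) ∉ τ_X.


f is NOT continuous.

Compute f^{-1}(U) for each U ∈ τ_Y:
  U = ∅: f^{-1}(U) = ∅ ∈ τ_X ✓.
  U = {p1}: f^{-1}(U) = {2, 3} ∉ τ_X ✗.
  U = {p2}: f^{-1}(U) = {1, 4} ∉ τ_X ✗.
  U = {p1, p2}: f^{-1}(U) = {1, 2, 3, 4} ∈ τ_X ✓.
Found U = {p1} with f^{-1}(U) = {2, 3} not in τ_X. Therefore f is NOT continuous.


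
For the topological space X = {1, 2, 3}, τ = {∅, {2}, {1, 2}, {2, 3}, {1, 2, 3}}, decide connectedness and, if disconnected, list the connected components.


(X, τ) is connected.

Find clopen sets (U ∈ τ with X ∖ U ∈ τ):
  U = ∅, X ∖ U = {1, 2, 3} — both open, so U is clopen.
  U = {1, 2, 3}, X ∖ U = ∅ — both open, so U is clopen.
Only trivial clopens (∅ and X) exist, so (X, τ) is connected.
Compute connected components by grouping points that agree on all clopens:
  component: {1, 2, 3}


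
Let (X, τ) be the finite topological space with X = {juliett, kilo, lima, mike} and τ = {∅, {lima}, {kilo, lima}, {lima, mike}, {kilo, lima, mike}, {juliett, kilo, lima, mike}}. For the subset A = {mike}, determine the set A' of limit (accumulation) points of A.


A' = {juliett}

For each x ∈ X, list the open sets U ∈ τ with x ∈ U, then check whether U ∩ (A ∖ {x}) ≠ ∅ for every such U.
  x = juliett: opens ∋ x are {juliett, kilo, lima, mike}; each meets A ∖ {juliett}, so x IS a limit point.
  x = kilo: open {kilo, lima} ∋ x has {kilo, lima} ∩ (A ∖ {kilo}) = ∅, so x is NOT a limit point.
  x = lima: open {lima} ∋ x has {lima} ∩ (A ∖ {lima}) = ∅, so x is NOT a limit point.
  x = mike: open {lima, mike} ∋ x has {lima, mike} ∩ (A ∖ {mike}) = ∅, so x is NOT a limit point.
Collecting: A' = {juliett}.


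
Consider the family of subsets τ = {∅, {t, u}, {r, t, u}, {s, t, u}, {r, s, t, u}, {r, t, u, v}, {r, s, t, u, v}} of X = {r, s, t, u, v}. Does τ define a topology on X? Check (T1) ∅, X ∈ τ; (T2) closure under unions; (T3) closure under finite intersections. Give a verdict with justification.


τ IS a topology on X.

Axiom (T1): ∅ ∈ τ? Yes; X ∈ τ? Yes.
Axiom (T2/T3): check pairwise unions and intersections of members of τ.
All pairwise intersections and unions checked — each lies in τ. Therefore τ satisfies (T1), (T2), (T3): it IS a topology on X.


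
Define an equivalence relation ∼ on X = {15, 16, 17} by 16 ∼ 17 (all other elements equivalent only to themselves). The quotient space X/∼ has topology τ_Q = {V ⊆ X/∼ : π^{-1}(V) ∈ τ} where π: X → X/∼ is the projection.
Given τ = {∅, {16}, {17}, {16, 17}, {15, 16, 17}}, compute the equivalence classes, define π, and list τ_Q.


X/∼ = {[15], [16=17]}; |τ_Q| = 3.

Equivalence classes: [15], [16=17].
Quotient map π: X → X/∼ sends 15 ↦ [15], 16 ↦ [16=17], 17 ↦ [16=17].
For each subset V ⊆ X/∼, compute π^{-1}(V) ⊆ X and check whether π^{-1}(V) ∈ τ. V is open in τ_Q iff π^{-1}(V) ∈ τ.
  V = {}: π^{-1}(V) = ∅ ∈ τ ✓.
  V = {[15]}: π^{-1}(V) = {15} ∉ τ ✗.
  V = {[16=17]}: π^{-1}(V) = {16, 17} ∈ τ ✓.
  V = {[15], [16=17]}: π^{-1}(V) = {15, 16, 17} ∈ τ ✓.
Open sets in the quotient: τ_Q = {{}, {[16=17]}, {[15], [16=17]}} (3 elements).


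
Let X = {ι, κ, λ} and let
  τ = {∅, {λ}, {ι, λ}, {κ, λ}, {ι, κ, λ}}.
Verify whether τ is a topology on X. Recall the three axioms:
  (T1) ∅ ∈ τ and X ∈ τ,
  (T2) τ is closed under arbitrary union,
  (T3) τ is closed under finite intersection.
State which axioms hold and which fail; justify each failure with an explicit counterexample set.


τ IS a topology on X.

Axiom (T1): ∅ ∈ τ? Yes; X ∈ τ? Yes.
Axiom (T2/T3): check pairwise unions and intersections of members of τ.
All pairwise intersections and unions checked — each lies in τ. Therefore τ satisfies (T1), (T2), (T3): it IS a topology on X.


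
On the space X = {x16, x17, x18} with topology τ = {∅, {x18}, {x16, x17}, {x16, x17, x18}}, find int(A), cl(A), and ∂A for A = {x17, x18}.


int(A) = {x18}, cl(A) = {x16, x17, x18}, ∂A = {x16, x17}.

Closed sets in (X, τ) are complements of opens:
  closed(X, τ) = {∅, {x18}, {x16, x17}, {x16, x17, x18}}.
int(A) = ⋃ {U ∈ τ : U ⊆ A}. Opens contained in A: ∅, {x18}.
Taking the union of these: int(A) = {x18}.
cl(A) = ⋂ {C closed : A ⊆ C}. Closed sets containing A: {x16, x17, x18}.
Intersecting these: cl(A) = {x16, x17, x18}.
∂A = cl(A) ∖ int(A) = {x16, x17, x18} ∖ {x18} = {x16, x17}.


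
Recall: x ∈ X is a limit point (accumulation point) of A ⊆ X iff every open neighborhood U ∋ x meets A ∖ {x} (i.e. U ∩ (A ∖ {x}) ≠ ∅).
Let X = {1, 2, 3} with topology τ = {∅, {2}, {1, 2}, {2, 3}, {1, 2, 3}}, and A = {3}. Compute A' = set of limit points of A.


A' = ∅

For each x ∈ X, list the open sets U ∈ τ with x ∈ U, then check whether U ∩ (A ∖ {x}) ≠ ∅ for every such U.
  x = 1: open {1, 2} ∋ x has {1, 2} ∩ (A ∖ {1}) = ∅, so x is NOT a limit point.
  x = 2: open {2} ∋ x has {2} ∩ (A ∖ {2}) = ∅, so x is NOT a limit point.
  x = 3: open {2, 3} ∋ x has {2, 3} ∩ (A ∖ {3}) = ∅, so x is NOT a limit point.
Collecting: A' = ∅.


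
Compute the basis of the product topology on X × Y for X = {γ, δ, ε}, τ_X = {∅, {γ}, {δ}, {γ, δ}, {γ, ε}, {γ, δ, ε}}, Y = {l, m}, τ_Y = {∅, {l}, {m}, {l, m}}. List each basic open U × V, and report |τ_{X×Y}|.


Basis B = {∅ × ∅, {γ} × {l}, {γ} × {m}, {δ} × {l}, {δ} × {m}, {γ} × {l, m}, {γ, δ} × {l}, {γ, ε} × {l}, {γ, δ} × {m}, {γ, ε} × {m}, {δ} × {l, m}, {γ, δ, ε} × {l}, {γ, δ, ε} × {m}, {γ, δ} × {l, m}, {γ, ε} × {l, m}, {γ, δ, ε} × {l, m}}; |τ_{X×Y}| = 36.

Enumerate products U × V with U ∈ τ_X, V ∈ τ_Y (deduplicated):
  ∅ × ∅ = {} (∅)
  {γ} × {l} = {(γ,l)}
  {γ} × {m} = {(γ,m)}
  {δ} × {l} = {(δ,l)}
  {δ} × {m} = {(δ,m)}
  {γ} × {l, m} = {(γ,l), (γ,m)}
  {γ, δ} × {l} = {(γ,l), (δ,l)}
  {γ, ε} × {l} = {(γ,l), (ε,l)}
  {γ, δ} × {m} = {(γ,m), (δ,m)}
  {γ, ε} × {m} = {(γ,m), (ε,m)}
  {δ} × {l, m} = {(δ,l), (δ,m)}
  {γ, δ, ε} × {l} = {(γ,l), (δ,l), (ε,l)}
  {γ, δ, ε} × {m} = {(γ,m), (δ,m), (ε,m)}
  {γ, δ} × {l, m} = {(γ,l), (γ,m), (δ,l), (δ,m)}
  {γ, ε} × {l, m} = {(γ,l), (γ,m), (ε,l), (ε,m)}
  {γ, δ, ε} × {l, m} = {(γ,l), (γ,m), (δ,l), (δ,m), (ε,l), (ε,m)}
These 16 distinct sets form the basis B.
Close under arbitrary unions to get τ_{X×Y}; counting gives |τ_{X×Y}| = 36.


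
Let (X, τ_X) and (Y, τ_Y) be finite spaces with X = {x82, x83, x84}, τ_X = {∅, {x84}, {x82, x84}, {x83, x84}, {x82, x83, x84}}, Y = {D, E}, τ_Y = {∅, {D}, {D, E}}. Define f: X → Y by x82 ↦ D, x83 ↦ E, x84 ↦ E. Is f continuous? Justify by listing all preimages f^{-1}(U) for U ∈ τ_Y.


f is NOT continuous.

Compute f^{-1}(U) for each U ∈ τ_Y:
  U = ∅: f^{-1}(U) = ∅ ∈ τ_X ✓.
  U = {D}: f^{-1}(U) = {x82} ∉ τ_X ✗.
  U = {D, E}: f^{-1}(U) = {x82, x83, x84} ∈ τ_X ✓.
Found U = {D} with f^{-1}(U) = {x82} not in τ_X. Therefore f is NOT continuous.


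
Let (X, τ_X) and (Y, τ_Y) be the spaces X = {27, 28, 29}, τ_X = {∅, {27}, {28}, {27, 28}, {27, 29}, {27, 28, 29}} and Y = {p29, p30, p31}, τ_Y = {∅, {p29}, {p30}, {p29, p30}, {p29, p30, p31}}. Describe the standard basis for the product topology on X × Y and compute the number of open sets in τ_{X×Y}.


Basis B = {∅ × ∅, {27} × {p29}, {27} × {p30}, {28} × {p29}, {28} × {p30}, {27} × {p29, p30}, {27, 28} × {p29}, {27, 29} × {p29}, {27, 28} × {p30}, {27, 29} × {p30}, {28} × {p29, p30}, {27} × {p29, p30, p31}, {27, 28, 29} × {p29}, {27, 28, 29} × {p30}, {28} × {p29, p30, p31}, {27, 28} × {p29, p30}, {27, 29} × {p29, p30}, {27, 28} × {p29, p30, p31}, {27, 29} × {p29, p30, p31}, {27, 28, 29} × {p29, p30}, {27, 28, 29} × {p29, p30, p31}}; |τ_{X×Y}| = 70.

Enumerate products U × V with U ∈ τ_X, V ∈ τ_Y (deduplicated):
  ∅ × ∅ = {} (∅)
  {27} × {p29} = {(27,p29)}
  {27} × {p30} = {(27,p30)}
  {28} × {p29} = {(28,p29)}
  {28} × {p30} = {(28,p30)}
  {27} × {p29, p30} = {(27,p29), (27,p30)}
  {27, 28} × {p29} = {(27,p29), (28,p29)}
  {27, 29} × {p29} = {(27,p29), (29,p29)}
  {27, 28} × {p30} = {(27,p30), (28,p30)}
  {27, 29} × {p30} = {(27,p30), (29,p30)}
  {28} × {p29, p30} = {(28,p29), (28,p30)}
  {27} × {p29, p30, p31} = {(27,p29), (27,p30), (27,p31)}
  {27, 28, 29} × {p29} = {(27,p29), (28,p29), (29,p29)}
  {27, 28, 29} × {p30} = {(27,p30), (28,p30), (29,p30)}
  {28} × {p29, p30, p31} = {(28,p29), (28,p30), (28,p31)}
  {27, 28} × {p29, p30} = {(27,p29), (27,p30), (28,p29), (28,p30)}
  {27, 29} × {p29, p30} = {(27,p29), (27,p30), (29,p29), (29,p30)}
  {27, 28} × {p29, p30, p31} = {(27,p29), (27,p30), (27,p31), (28,p29), (28,p30), (28,p31)}
  {27, 29} × {p29, p30, p31} = {(27,p29), (27,p30), (27,p31), (29,p29), (29,p30), (29,p31)}
  {27, 28, 29} × {p29, p30} = {(27,p29), (27,p30), (28,p29), (28,p30), (29,p29), (29,p30)}
  {27, 28, 29} × {p29, p30, p31} = {(27,p29), (27,p30), (27,p31), (28,p29), (28,p30), (28,p31), (29,p29), (29,p30), (29,p31)}
These 21 distinct sets form the basis B.
Close under arbitrary unions to get τ_{X×Y}; counting gives |τ_{X×Y}| = 70.


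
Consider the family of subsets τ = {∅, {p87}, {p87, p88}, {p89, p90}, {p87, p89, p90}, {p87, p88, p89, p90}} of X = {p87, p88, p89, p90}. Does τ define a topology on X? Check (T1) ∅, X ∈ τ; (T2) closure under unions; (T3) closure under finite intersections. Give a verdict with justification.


τ IS a topology on X.

Axiom (T1): ∅ ∈ τ? Yes; X ∈ τ? Yes.
Axiom (T2/T3): check pairwise unions and intersections of members of τ.
All pairwise intersections and unions checked — each lies in τ. Therefore τ satisfies (T1), (T2), (T3): it IS a topology on X.


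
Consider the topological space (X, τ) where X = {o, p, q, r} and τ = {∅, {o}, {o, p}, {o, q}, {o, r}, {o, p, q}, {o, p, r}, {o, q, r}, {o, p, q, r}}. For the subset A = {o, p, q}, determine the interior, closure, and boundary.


int(A) = {o, p, q}, cl(A) = {o, p, q, r}, ∂A = {r}.

Closed sets in (X, τ) are complements of opens:
  closed(X, τ) = {∅, {p}, {q}, {r}, {p, q}, {p, r}, {q, r}, {p, q, r}, {o, p, q, r}}.
int(A) = ⋃ {U ∈ τ : U ⊆ A}. Opens contained in A: ∅, {o}, {o, p}, {o, q}, {o, p, q}.
Taking the union of these: int(A) = {o, p, q}.
cl(A) = ⋂ {C closed : A ⊆ C}. Closed sets containing A: {o, p, q, r}.
Intersecting these: cl(A) = {o, p, q, r}.
∂A = cl(A) ∖ int(A) = {o, p, q, r} ∖ {o, p, q} = {r}.


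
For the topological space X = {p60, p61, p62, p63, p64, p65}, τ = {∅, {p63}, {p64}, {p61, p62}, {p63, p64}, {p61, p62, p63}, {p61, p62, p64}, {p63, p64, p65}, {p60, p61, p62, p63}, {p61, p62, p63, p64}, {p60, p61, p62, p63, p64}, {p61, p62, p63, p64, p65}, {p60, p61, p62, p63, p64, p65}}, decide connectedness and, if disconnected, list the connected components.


(X, τ) is connected.

Find clopen sets (U ∈ τ with X ∖ U ∈ τ):
  U = ∅, X ∖ U = {p60, p61, p62, p63, p64, p65} — both open, so U is clopen.
  U = {p60, p61, p62, p63, p64, p65}, X ∖ U = ∅ — both open, so U is clopen.
Only trivial clopens (∅ and X) exist, so (X, τ) is connected.
Compute connected components by grouping points that agree on all clopens:
  component: {p60, p61, p62, p63, p64, p65}


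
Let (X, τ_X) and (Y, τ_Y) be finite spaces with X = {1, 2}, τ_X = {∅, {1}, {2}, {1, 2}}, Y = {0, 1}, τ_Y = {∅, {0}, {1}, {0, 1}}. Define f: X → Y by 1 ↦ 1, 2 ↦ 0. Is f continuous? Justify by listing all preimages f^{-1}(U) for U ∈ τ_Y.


f IS continuous.

Compute f^{-1}(U) for each U ∈ τ_Y:
  U = ∅: f^{-1}(U) = ∅ ∈ τ_X ✓.
  U = {0}: f^{-1}(U) = {2} ∈ τ_X ✓.
  U = {1}: f^{-1}(U) = {1} ∈ τ_X ✓.
  U = {0, 1}: f^{-1}(U) = {1, 2} ∈ τ_X ✓.
Every preimage lies in τ_X, so f IS continuous.


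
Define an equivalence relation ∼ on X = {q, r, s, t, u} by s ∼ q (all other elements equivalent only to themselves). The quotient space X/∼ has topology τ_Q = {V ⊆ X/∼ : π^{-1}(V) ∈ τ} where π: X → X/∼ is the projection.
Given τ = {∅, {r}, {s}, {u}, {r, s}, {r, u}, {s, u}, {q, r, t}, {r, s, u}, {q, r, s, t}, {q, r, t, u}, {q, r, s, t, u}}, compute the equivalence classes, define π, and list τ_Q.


X/∼ = {[q=s], [r], [t], [u]}; |τ_Q| = 6.

Equivalence classes: [q=s], [r], [t], [u].
Quotient map π: X → X/∼ sends q ↦ [q=s], r ↦ [r], s ↦ [q=s], t ↦ [t], u ↦ [u].
For each subset V ⊆ X/∼, compute π^{-1}(V) ⊆ X and check whether π^{-1}(V) ∈ τ. V is open in τ_Q iff π^{-1}(V) ∈ τ.
  V = {}: π^{-1}(V) = ∅ ∈ τ ✓.
  V = {[q=s]}: π^{-1}(V) = {q, s} ∉ τ ✗.
  V = {[r]}: π^{-1}(V) = {r} ∈ τ ✓.
  V = {[q=s], [r]}: π^{-1}(V) = {q, r, s} ∉ τ ✗.
  V = {[t]}: π^{-1}(V) = {t} ∉ τ ✗.
  V = {[q=s], [t]}: π^{-1}(V) = {q, s, t} ∉ τ ✗.
  V = {[r], [t]}: π^{-1}(V) = {r, t} ∉ τ ✗.
  V = {[q=s], [r], [t]}: π^{-1}(V) = {q, r, s, t} ∈ τ ✓.
  V = {[u]}: π^{-1}(V) = {u} ∈ τ ✓.
  V = {[q=s], [u]}: π^{-1}(V) = {q, s, u} ∉ τ ✗.
  V = {[r], [u]}: π^{-1}(V) = {r, u} ∈ τ ✓.
  V = {[q=s], [r], [u]}: π^{-1}(V) = {q, r, s, u} ∉ τ ✗.
  V = {[t], [u]}: π^{-1}(V) = {t, u} ∉ τ ✗.
  V = {[q=s], [t], [u]}: π^{-1}(V) = {q, s, t, u} ∉ τ ✗.
  V = {[r], [t], [u]}: π^{-1}(V) = {r, t, u} ∉ τ ✗.
  V = {[q=s], [r], [t], [u]}: π^{-1}(V) = {q, r, s, t, u} ∈ τ ✓.
Open sets in the quotient: τ_Q = {{}, {[r]}, {[q=s], [r], [t]}, {[u]}, {[r], [u]}, {[q=s], [r], [t], [u]}} (6 elements).


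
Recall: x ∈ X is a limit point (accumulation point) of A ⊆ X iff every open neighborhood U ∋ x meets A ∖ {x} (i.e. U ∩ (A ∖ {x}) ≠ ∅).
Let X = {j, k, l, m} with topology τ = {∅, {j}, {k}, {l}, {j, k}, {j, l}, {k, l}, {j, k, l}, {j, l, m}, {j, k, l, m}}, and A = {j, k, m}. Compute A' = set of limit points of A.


A' = {m}

For each x ∈ X, list the open sets U ∈ τ with x ∈ U, then check whether U ∩ (A ∖ {x}) ≠ ∅ for every such U.
  x = j: open {j} ∋ x has {j} ∩ (A ∖ {j}) = ∅, so x is NOT a limit point.
  x = k: open {k} ∋ x has {k} ∩ (A ∖ {k}) = ∅, so x is NOT a limit point.
  x = l: open {l} ∋ x has {l} ∩ (A ∖ {l}) = ∅, so x is NOT a limit point.
  x = m: opens ∋ x are {j, l, m}, {j, k, l, m}; each meets A ∖ {m}, so x IS a limit point.
Collecting: A' = {m}.


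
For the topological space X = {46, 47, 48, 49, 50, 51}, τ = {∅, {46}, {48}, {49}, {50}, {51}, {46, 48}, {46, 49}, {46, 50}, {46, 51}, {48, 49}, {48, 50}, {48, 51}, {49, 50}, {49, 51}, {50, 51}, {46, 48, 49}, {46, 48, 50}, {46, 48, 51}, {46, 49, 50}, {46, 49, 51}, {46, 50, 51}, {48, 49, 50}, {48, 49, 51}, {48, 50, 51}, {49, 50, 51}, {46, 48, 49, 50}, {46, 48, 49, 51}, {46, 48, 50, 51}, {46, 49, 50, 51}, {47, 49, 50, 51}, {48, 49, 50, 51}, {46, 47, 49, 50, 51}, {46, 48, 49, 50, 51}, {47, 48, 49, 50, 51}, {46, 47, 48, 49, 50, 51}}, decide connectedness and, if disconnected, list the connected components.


(X, τ) is disconnected; components = [{46}, {48}, {47, 49, 50, 51}].

Find clopen sets (U ∈ τ with X ∖ U ∈ τ):
  U = ∅, X ∖ U = {46, 47, 48, 49, 50, 51} — both open, so U is clopen.
  U = {46}, X ∖ U = {47, 48, 49, 50, 51} — both open, so U is clopen.
  U = {48}, X ∖ U = {46, 47, 49, 50, 51} — both open, so U is clopen.
  U = {46, 48}, X ∖ U = {47, 49, 50, 51} — both open, so U is clopen.
  U = {47, 49, 50, 51}, X ∖ U = {46, 48} — both open, so U is clopen.
  U = {46, 47, 49, 50, 51}, X ∖ U = {48} — both open, so U is clopen.
  U = {47, 48, 49, 50, 51}, X ∖ U = {46} — both open, so U is clopen.
  U = {46, 47, 48, 49, 50, 51}, X ∖ U = ∅ — both open, so U is clopen.
Nontrivial clopen(s) exist: e.g. {46, 48}. So (X, τ) is disconnected.
Compute connected components by grouping points that agree on all clopens:
  component: {46}
  component: {48}
  component: {47, 49, 50, 51}


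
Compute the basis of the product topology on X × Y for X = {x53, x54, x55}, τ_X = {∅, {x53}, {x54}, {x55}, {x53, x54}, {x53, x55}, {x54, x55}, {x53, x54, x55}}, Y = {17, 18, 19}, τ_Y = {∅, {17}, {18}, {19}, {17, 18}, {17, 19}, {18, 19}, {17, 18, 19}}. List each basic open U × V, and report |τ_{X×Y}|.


Basis B = {∅ × ∅, {x53} × {17}, {x53} × {18}, {x53} × {19}, {x54} × {17}, {x54} × {18}, {x54} × {19}, {x55} × {17}, {x55} × {18}, {x55} × {19}, {x53} × {17, 18}, {x53} × {17, 19}, {x53, x54} × {17}, {x53, x55} × {17}, {x53} × {18, 19}, {x53, x54} × {18}, {x53, x55} × {18}, {x53, x54} × {19}, {x53, x55} × {19}, {x54} × {17, 18}, {x54} × {17, 19}, {x54, x55} × {17}, {x54} × {18, 19}, {x54, x55} × {18}, {x54, x55} × {19}, {x55} × {17, 18}, {x55} × {17, 19}, {x55} × {18, 19}, {x53} × {17, 18, 19}, {x53, x54, x55} × {17}, {x53, x54, x55} × {18}, {x53, x54, x55} × {19}, {x54} × {17, 18, 19}, {x55} × {17, 18, 19}, {x53, x54} × {17, 18}, {x53, x55} × {17, 18}, {x53, x54} × {17, 19}, {x53, x55} × {17, 19}, {x53, x54} × {18, 19}, {x53, x55} × {18, 19}, {x54, x55} × {17, 18}, {x54, x55} × {17, 19}, {x54, x55} × {18, 19}, {x53, x54} × {17, 18, 19}, {x53, x55} × {17, 18, 19}, {x53, x54, x55} × {17, 18}, {x53, x54, x55} × {17, 19}, {x53, x54, x55} × {18, 19}, {x54, x55} × {17, 18, 19}, {x53, x54, x55} × {17, 18, 19}}; |τ_{X×Y}| = 512.

Enumerate products U × V with U ∈ τ_X, V ∈ τ_Y (deduplicated):
  ∅ × ∅ = {} (∅)
  {x53} × {17} = {(x53,17)}
  {x53} × {18} = {(x53,18)}
  {x53} × {19} = {(x53,19)}
  {x54} × {17} = {(x54,17)}
  {x54} × {18} = {(x54,18)}
  {x54} × {19} = {(x54,19)}
  {x55} × {17} = {(x55,17)}
  {x55} × {18} = {(x55,18)}
  {x55} × {19} = {(x55,19)}
  {x53} × {17, 18} = {(x53,17), (x53,18)}
  {x53} × {17, 19} = {(x53,17), (x53,19)}
  {x53, x54} × {17} = {(x53,17), (x54,17)}
  {x53, x55} × {17} = {(x53,17), (x55,17)}
  {x53} × {18, 19} = {(x53,18), (x53,19)}
  {x53, x54} × {18} = {(x53,18), (x54,18)}
  {x53, x55} × {18} = {(x53,18), (x55,18)}
  {x53, x54} × {19} = {(x53,19), (x54,19)}
  {x53, x55} × {19} = {(x53,19), (x55,19)}
  {x54} × {17, 18} = {(x54,17), (x54,18)}
  {x54} × {17, 19} = {(x54,17), (x54,19)}
  {x54, x55} × {17} = {(x54,17), (x55,17)}
  {x54} × {18, 19} = {(x54,18), (x54,19)}
  {x54, x55} × {18} = {(x54,18), (x55,18)}
  {x54, x55} × {19} = {(x54,19), (x55,19)}
  {x55} × {17, 18} = {(x55,17), (x55,18)}
  {x55} × {17, 19} = {(x55,17), (x55,19)}
  {x55} × {18, 19} = {(x55,18), (x55,19)}
  {x53} × {17, 18, 19} = {(x53,17), (x53,18), (x53,19)}
  {x53, x54, x55} × {17} = {(x53,17), (x54,17), (x55,17)}
  {x53, x54, x55} × {18} = {(x53,18), (x54,18), (x55,18)}
  {x53, x54, x55} × {19} = {(x53,19), (x54,19), (x55,19)}
  {x54} × {17, 18, 19} = {(x54,17), (x54,18), (x54,19)}
  {x55} × {17, 18, 19} = {(x55,17), (x55,18), (x55,19)}
  {x53, x54} × {17, 18} = {(x53,17), (x53,18), (x54,17), (x54,18)}
  {x53, x55} × {17, 18} = {(x53,17), (x53,18), (x55,17), (x55,18)}
  {x53, x54} × {17, 19} = {(x53,17), (x53,19), (x54,17), (x54,19)}
  {x53, x55} × {17, 19} = {(x53,17), (x53,19), (x55,17), (x55,19)}
  {x53, x54} × {18, 19} = {(x53,18), (x53,19), (x54,18), (x54,19)}
  {x53, x55} × {18, 19} = {(x53,18), (x53,19), (x55,18), (x55,19)}
  {x54, x55} × {17, 18} = {(x54,17), (x54,18), (x55,17), (x55,18)}
  {x54, x55} × {17, 19} = {(x54,17), (x54,19), (x55,17), (x55,19)}
  {x54, x55} × {18, 19} = {(x54,18), (x54,19), (x55,18), (x55,19)}
  {x53, x54} × {17, 18, 19} = {(x53,17), (x53,18), (x53,19), (x54,17), (x54,18), (x54,19)}
  {x53, x55} × {17, 18, 19} = {(x53,17), (x53,18), (x53,19), (x55,17), (x55,18), (x55,19)}
  {x53, x54, x55} × {17, 18} = {(x53,17), (x53,18), (x54,17), (x54,18), (x55,17), (x55,18)}
  {x53, x54, x55} × {17, 19} = {(x53,17), (x53,19), (x54,17), (x54,19), (x55,17), (x55,19)}
  {x53, x54, x55} × {18, 19} = {(x53,18), (x53,19), (x54,18), (x54,19), (x55,18), (x55,19)}
  {x54, x55} × {17, 18, 19} = {(x54,17), (x54,18), (x54,19), (x55,17), (x55,18), (x55,19)}
  {x53, x54, x55} × {17, 18, 19} = {(x53,17), (x53,18), (x53,19), (x54,17), (x54,18), (x54,19), (x55,17), (x55,18), (x55,19)}
These 50 distinct sets form the basis B.
Close under arbitrary unions to get τ_{X×Y}; counting gives |τ_{X×Y}| = 512.


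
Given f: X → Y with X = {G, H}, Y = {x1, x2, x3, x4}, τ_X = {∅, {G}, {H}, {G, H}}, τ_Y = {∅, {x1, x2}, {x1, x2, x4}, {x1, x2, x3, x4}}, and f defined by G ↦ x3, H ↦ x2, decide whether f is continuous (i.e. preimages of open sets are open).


f IS continuous.

Compute f^{-1}(U) for each U ∈ τ_Y:
  U = ∅: f^{-1}(U) = ∅ ∈ τ_X ✓.
  U = {x1, x2}: f^{-1}(U) = {H} ∈ τ_X ✓.
  U = {x1, x2, x4}: f^{-1}(U) = {H} ∈ τ_X ✓.
  U = {x1, x2, x3, x4}: f^{-1}(U) = {G, H} ∈ τ_X ✓.
Every preimage lies in τ_X, so f IS continuous.


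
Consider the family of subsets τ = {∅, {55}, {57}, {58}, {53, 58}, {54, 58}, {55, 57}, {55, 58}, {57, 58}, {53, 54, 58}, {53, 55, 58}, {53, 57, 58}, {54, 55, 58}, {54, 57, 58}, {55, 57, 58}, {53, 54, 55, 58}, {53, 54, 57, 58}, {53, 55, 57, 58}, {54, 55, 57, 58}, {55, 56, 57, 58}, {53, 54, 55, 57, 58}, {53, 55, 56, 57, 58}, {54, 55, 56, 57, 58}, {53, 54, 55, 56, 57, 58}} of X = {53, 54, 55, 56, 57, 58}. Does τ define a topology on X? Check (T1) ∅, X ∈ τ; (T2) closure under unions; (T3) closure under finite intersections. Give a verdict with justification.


τ IS a topology on X.

Axiom (T1): ∅ ∈ τ? Yes; X ∈ τ? Yes.
Axiom (T2/T3): check pairwise unions and intersections of members of τ.
All pairwise intersections and unions checked — each lies in τ. Therefore τ satisfies (T1), (T2), (T3): it IS a topology on X.


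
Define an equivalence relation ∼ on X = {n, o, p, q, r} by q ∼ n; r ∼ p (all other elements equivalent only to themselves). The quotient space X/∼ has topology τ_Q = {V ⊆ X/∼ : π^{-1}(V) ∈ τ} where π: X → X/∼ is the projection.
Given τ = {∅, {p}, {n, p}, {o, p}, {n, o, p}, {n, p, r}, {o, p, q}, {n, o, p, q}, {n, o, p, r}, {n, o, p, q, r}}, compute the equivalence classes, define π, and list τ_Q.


X/∼ = {[n=q], [o], [p=r]}; |τ_Q| = 2.

Equivalence classes: [n=q], [o], [p=r].
Quotient map π: X → X/∼ sends n ↦ [n=q], o ↦ [o], p ↦ [p=r], q ↦ [n=q], r ↦ [p=r].
For each subset V ⊆ X/∼, compute π^{-1}(V) ⊆ X and check whether π^{-1}(V) ∈ τ. V is open in τ_Q iff π^{-1}(V) ∈ τ.
  V = {}: π^{-1}(V) = ∅ ∈ τ ✓.
  V = {[n=q]}: π^{-1}(V) = {n, q} ∉ τ ✗.
  V = {[o]}: π^{-1}(V) = {o} ∉ τ ✗.
  V = {[n=q], [o]}: π^{-1}(V) = {n, o, q} ∉ τ ✗.
  V = {[p=r]}: π^{-1}(V) = {p, r} ∉ τ ✗.
  V = {[n=q], [p=r]}: π^{-1}(V) = {n, p, q, r} ∉ τ ✗.
  V = {[o], [p=r]}: π^{-1}(V) = {o, p, r} ∉ τ ✗.
  V = {[n=q], [o], [p=r]}: π^{-1}(V) = {n, o, p, q, r} ∈ τ ✓.
Open sets in the quotient: τ_Q = {{}, {[n=q], [o], [p=r]}} (2 elements).


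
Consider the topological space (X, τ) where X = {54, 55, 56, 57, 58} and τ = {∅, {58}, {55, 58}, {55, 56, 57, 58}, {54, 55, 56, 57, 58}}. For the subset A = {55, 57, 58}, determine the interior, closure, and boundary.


int(A) = {55, 58}, cl(A) = {54, 55, 56, 57, 58}, ∂A = {54, 56, 57}.

Closed sets in (X, τ) are complements of opens:
  closed(X, τ) = {∅, {54}, {54, 56, 57}, {54, 55, 56, 57}, {54, 55, 56, 57, 58}}.
int(A) = ⋃ {U ∈ τ : U ⊆ A}. Opens contained in A: ∅, {58}, {55, 58}.
Taking the union of these: int(A) = {55, 58}.
cl(A) = ⋂ {C closed : A ⊆ C}. Closed sets containing A: {54, 55, 56, 57, 58}.
Intersecting these: cl(A) = {54, 55, 56, 57, 58}.
∂A = cl(A) ∖ int(A) = {54, 55, 56, 57, 58} ∖ {55, 58} = {54, 56, 57}.


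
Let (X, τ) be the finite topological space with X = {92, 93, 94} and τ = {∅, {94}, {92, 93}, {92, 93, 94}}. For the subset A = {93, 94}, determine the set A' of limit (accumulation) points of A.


A' = {92}

For each x ∈ X, list the open sets U ∈ τ with x ∈ U, then check whether U ∩ (A ∖ {x}) ≠ ∅ for every such U.
  x = 92: opens ∋ x are {92, 93}, {92, 93, 94}; each meets A ∖ {92}, so x IS a limit point.
  x = 93: open {92, 93} ∋ x has {92, 93} ∩ (A ∖ {93}) = ∅, so x is NOT a limit point.
  x = 94: open {94} ∋ x has {94} ∩ (A ∖ {94}) = ∅, so x is NOT a limit point.
Collecting: A' = {92}.


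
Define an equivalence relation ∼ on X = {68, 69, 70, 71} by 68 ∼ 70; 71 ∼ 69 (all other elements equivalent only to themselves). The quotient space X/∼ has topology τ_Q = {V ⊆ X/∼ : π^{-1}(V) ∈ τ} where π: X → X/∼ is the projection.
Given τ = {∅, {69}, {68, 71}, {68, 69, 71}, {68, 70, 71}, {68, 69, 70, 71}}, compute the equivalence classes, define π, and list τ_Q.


X/∼ = {[68=70], [69=71]}; |τ_Q| = 2.

Equivalence classes: [68=70], [69=71].
Quotient map π: X → X/∼ sends 68 ↦ [68=70], 69 ↦ [69=71], 70 ↦ [68=70], 71 ↦ [69=71].
For each subset V ⊆ X/∼, compute π^{-1}(V) ⊆ X and check whether π^{-1}(V) ∈ τ. V is open in τ_Q iff π^{-1}(V) ∈ τ.
  V = {}: π^{-1}(V) = ∅ ∈ τ ✓.
  V = {[68=70]}: π^{-1}(V) = {68, 70} ∉ τ ✗.
  V = {[69=71]}: π^{-1}(V) = {69, 71} ∉ τ ✗.
  V = {[68=70], [69=71]}: π^{-1}(V) = {68, 69, 70, 71} ∈ τ ✓.
Open sets in the quotient: τ_Q = {{}, {[68=70], [69=71]}} (2 elements).


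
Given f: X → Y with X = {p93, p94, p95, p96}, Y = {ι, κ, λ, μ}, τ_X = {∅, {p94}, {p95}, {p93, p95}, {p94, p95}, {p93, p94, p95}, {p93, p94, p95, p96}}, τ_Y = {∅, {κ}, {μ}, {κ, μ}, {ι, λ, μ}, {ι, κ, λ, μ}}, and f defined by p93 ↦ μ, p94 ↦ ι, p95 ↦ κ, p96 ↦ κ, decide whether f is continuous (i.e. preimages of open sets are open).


f is NOT continuous.

Compute f^{-1}(U) for each U ∈ τ_Y:
  U = ∅: f^{-1}(U) = ∅ ∈ τ_X ✓.
  U = {κ}: f^{-1}(U) = {p95, p96} ∉ τ_X ✗.
  U = {μ}: f^{-1}(U) = {p93} ∉ τ_X ✗.
  U = {κ, μ}: f^{-1}(U) = {p93, p95, p96} ∉ τ_X ✗.
  U = {ι, λ, μ}: f^{-1}(U) = {p93, p94} ∉ τ_X ✗.
  U = {ι, κ, λ, μ}: f^{-1}(U) = {p93, p94, p95, p96} ∈ τ_X ✓.
Found U = {κ} with f^{-1}(U) = {p95, p96} not in τ_X. Therefore f is NOT continuous.


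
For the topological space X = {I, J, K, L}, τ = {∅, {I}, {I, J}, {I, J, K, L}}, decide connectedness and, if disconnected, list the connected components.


(X, τ) is connected.

Find clopen sets (U ∈ τ with X ∖ U ∈ τ):
  U = ∅, X ∖ U = {I, J, K, L} — both open, so U is clopen.
  U = {I, J, K, L}, X ∖ U = ∅ — both open, so U is clopen.
Only trivial clopens (∅ and X) exist, so (X, τ) is connected.
Compute connected components by grouping points that agree on all clopens:
  component: {I, J, K, L}


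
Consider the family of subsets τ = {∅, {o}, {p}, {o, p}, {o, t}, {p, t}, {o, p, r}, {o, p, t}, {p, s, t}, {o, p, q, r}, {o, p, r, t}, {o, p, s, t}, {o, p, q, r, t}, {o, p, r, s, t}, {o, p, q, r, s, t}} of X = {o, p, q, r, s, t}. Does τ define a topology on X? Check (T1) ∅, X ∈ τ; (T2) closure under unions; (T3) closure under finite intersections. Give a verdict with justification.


τ is NOT a topology on X.

Axiom (T1): ∅ ∈ τ? Yes; X ∈ τ? Yes.
Axiom (T2/T3): check pairwise unions and intersections of members of τ.
Counterexample for (T3): {o, t} ∩ {p, t} = {t} ∉ τ. Therefore τ is NOT a topology.


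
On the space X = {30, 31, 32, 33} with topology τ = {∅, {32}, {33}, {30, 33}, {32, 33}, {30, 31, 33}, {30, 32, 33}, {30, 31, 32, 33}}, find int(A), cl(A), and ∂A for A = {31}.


int(A) = ∅, cl(A) = {31}, ∂A = {31}.

Closed sets in (X, τ) are complements of opens:
  closed(X, τ) = {∅, {31}, {32}, {30, 31}, {31, 32}, {30, 31, 32}, {30, 31, 33}, {30, 31, 32, 33}}.
int(A) = ⋃ {U ∈ τ : U ⊆ A}. Opens contained in A: ∅.
Taking the union of these: int(A) = ∅.
cl(A) = ⋂ {C closed : A ⊆ C}. Closed sets containing A: {31}, {30, 31}, {31, 32}, {30, 31, 32}, {30, 31, 33}, {30, 31, 32, 33}.
Intersecting these: cl(A) = {31}.
∂A = cl(A) ∖ int(A) = {31} ∖ ∅ = {31}.


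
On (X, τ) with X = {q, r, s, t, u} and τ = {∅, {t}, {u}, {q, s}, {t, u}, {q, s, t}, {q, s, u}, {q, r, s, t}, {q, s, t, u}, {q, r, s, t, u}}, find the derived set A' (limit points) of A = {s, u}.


A' = {q, r}

For each x ∈ X, list the open sets U ∈ τ with x ∈ U, then check whether U ∩ (A ∖ {x}) ≠ ∅ for every such U.
  x = q: opens ∋ x are {q, s}, {q, s, t}, {q, s, u}, {q, r, s, t}, {q, s, t, u}, {q, r, s, t, u}; each meets A ∖ {q}, so x IS a limit point.
  x = r: opens ∋ x are {q, r, s, t}, {q, r, s, t, u}; each meets A ∖ {r}, so x IS a limit point.
  x = s: open {q, s} ∋ x has {q, s} ∩ (A ∖ {s}) = ∅, so x is NOT a limit point.
  x = t: open {t} ∋ x has {t} ∩ (A ∖ {t}) = ∅, so x is NOT a limit point.
  x = u: open {u} ∋ x has {u} ∩ (A ∖ {u}) = ∅, so x is NOT a limit point.
Collecting: A' = {q, r}.


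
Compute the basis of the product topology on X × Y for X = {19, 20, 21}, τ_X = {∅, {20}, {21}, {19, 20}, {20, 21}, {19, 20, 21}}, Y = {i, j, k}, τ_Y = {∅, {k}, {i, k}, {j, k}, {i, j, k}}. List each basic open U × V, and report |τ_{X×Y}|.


Basis B = {∅ × ∅, {20} × {k}, {21} × {k}, {19, 20} × {k}, {20} × {i, k}, {20} × {j, k}, {20, 21} × {k}, {21} × {i, k}, {21} × {j, k}, {19, 20, 21} × {k}, {20} × {i, j, k}, {21} × {i, j, k}, {19, 20} × {i, k}, {19, 20} × {j, k}, {20, 21} × {i, k}, {20, 21} × {j, k}, {19, 20} × {i, j, k}, {19, 20, 21} × {i, k}, {19, 20, 21} × {j, k}, {20, 21} × {i, j, k}, {19, 20, 21} × {i, j, k}}; |τ_{X×Y}| = 70.

Enumerate products U × V with U ∈ τ_X, V ∈ τ_Y (deduplicated):
  ∅ × ∅ = {} (∅)
  {20} × {k} = {(20,k)}
  {21} × {k} = {(21,k)}
  {19, 20} × {k} = {(19,k), (20,k)}
  {20} × {i, k} = {(20,i), (20,k)}
  {20} × {j, k} = {(20,j), (20,k)}
  {20, 21} × {k} = {(20,k), (21,k)}
  {21} × {i, k} = {(21,i), (21,k)}
  {21} × {j, k} = {(21,j), (21,k)}
  {19, 20, 21} × {k} = {(19,k), (20,k), (21,k)}
  {20} × {i, j, k} = {(20,i), (20,j), (20,k)}
  {21} × {i, j, k} = {(21,i), (21,j), (21,k)}
  {19, 20} × {i, k} = {(19,i), (19,k), (20,i), (20,k)}
  {19, 20} × {j, k} = {(19,j), (19,k), (20,j), (20,k)}
  {20, 21} × {i, k} = {(20,i), (20,k), (21,i), (21,k)}
  {20, 21} × {j, k} = {(20,j), (20,k), (21,j), (21,k)}
  {19, 20} × {i, j, k} = {(19,i), (19,j), (19,k), (20,i), (20,j), (20,k)}
  {19, 20, 21} × {i, k} = {(19,i), (19,k), (20,i), (20,k), (21,i), (21,k)}
  {19, 20, 21} × {j, k} = {(19,j), (19,k), (20,j), (20,k), (21,j), (21,k)}
  {20, 21} × {i, j, k} = {(20,i), (20,j), (20,k), (21,i), (21,j), (21,k)}
  {19, 20, 21} × {i, j, k} = {(19,i), (19,j), (19,k), (20,i), (20,j), (20,k), (21,i), (21,j), (21,k)}
These 21 distinct sets form the basis B.
Close under arbitrary unions to get τ_{X×Y}; counting gives |τ_{X×Y}| = 70.


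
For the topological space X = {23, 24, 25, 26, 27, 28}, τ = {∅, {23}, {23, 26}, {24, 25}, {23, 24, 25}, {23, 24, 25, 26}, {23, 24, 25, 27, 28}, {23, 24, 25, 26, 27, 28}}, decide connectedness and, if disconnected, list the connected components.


(X, τ) is connected.

Find clopen sets (U ∈ τ with X ∖ U ∈ τ):
  U = ∅, X ∖ U = {23, 24, 25, 26, 27, 28} — both open, so U is clopen.
  U = {23, 24, 25, 26, 27, 28}, X ∖ U = ∅ — both open, so U is clopen.
Only trivial clopens (∅ and X) exist, so (X, τ) is connected.
Compute connected components by grouping points that agree on all clopens:
  component: {23, 24, 25, 26, 27, 28}


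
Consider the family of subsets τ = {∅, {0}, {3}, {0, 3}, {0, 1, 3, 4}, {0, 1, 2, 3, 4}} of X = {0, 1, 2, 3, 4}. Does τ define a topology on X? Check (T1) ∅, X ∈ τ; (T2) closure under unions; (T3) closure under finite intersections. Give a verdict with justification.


τ IS a topology on X.

Axiom (T1): ∅ ∈ τ? Yes; X ∈ τ? Yes.
Axiom (T2/T3): check pairwise unions and intersections of members of τ.
All pairwise intersections and unions checked — each lies in τ. Therefore τ satisfies (T1), (T2), (T3): it IS a topology on X.
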